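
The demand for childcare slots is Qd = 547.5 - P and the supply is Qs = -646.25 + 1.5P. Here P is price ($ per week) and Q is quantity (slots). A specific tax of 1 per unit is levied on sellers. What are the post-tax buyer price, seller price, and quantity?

P_b = 478.1, P_s = 477.1, Q = 69.4

The tax drives a wedge P_b - P_s = 1. Substituting P_s = P_b - 1 into supply: Qs = -647.75 + 1.5P_b.
Set Qd = Qs: 547.5 - P_b = -647.75 + 1.5P_b, so 1195.25 = 2.5P_b and P_b = 478.1.
So P_s = 477.1 and the quantity traded is Q = 547.5 - 478.1 = 69.4.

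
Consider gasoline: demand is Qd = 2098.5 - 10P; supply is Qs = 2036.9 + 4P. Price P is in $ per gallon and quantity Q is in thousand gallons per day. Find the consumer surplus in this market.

Consumer surplus = 211048.5125

Set Qd = Qs: 2098.5 - 10P = 2036.9 + 4P, so 61.6 = 14P and P* = 4.4.
Then Q* = 2098.5 - 10(4.4) = 2054.5.
Demand choke price (Qd = 0): P = 2098.5/10 = 209.85. Consumer surplus = ½ × (209.85 - 4.4) × 2054.5 = 211048.5125.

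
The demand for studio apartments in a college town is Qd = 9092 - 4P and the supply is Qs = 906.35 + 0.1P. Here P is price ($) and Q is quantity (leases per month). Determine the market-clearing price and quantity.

P* = 1996.5, Q* = 1106

Set Qd = Qs: 9092 - 4P = 906.35 + 0.1P, so 8185.65 = 4.1P and P* = 1996.5.
Substitute back: Q* = 9092 - 4(1996.5) = 1106.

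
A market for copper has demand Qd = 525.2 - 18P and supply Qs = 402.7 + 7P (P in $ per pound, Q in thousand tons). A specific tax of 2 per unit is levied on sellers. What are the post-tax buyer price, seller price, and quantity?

Sellers keep P_s = P_b - 2 per unit, so supply in terms of the buyer price is Qs = 388.7 + 7P_b.
Market clearing requires 525.2 - 18P_b = 388.7 + 7P_b; hence 136.5 = 25P_b and P_b = 5.46.
So P_s = 3.46 and the quantity traded is Q = 525.2 - 18(5.46) = 426.92.

P_b = 5.46, P_s = 3.46, Q = 426.92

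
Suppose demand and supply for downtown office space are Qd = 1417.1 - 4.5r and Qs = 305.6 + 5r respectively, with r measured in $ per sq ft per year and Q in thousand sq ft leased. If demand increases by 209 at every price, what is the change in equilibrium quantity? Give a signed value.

The market clears where 1417.1 - 4.5r = 305.6 + 5r. Rearranging, 9.5r = 1111.5, hence r* = 117.
From the demand curve, Q* = 1417.1 - 4.5(117) = 890.6.
After the shift, demand is Qd = 1626.1 - 4.5r.
New equilibrium: 1320.5 = 9.5r, so r = 139 and Q = 1000.6.
ΔQ = 1000.6 - 890.6 = 110.

ΔQ = 110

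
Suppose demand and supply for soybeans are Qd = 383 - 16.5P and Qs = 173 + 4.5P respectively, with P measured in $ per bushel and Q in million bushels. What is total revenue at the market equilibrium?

Set Qd = Qs: 383 - 16.5P = 173 + 4.5P, so 210 = 21P and P* = 10.
Plugging P* into demand: Q* = 383 - 16.5(10) = 218.
Total revenue = P* × Q* = 10 × 218 = 2180.

Total revenue = 2180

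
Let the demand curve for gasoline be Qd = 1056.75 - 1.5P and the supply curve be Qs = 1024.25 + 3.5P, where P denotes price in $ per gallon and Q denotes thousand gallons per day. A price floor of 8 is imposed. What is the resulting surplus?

Evaluating both curves at the floor price 8 gives Qd = 1044.75, Qs = 1052.25.
Surplus = Qs - Qd = 1052.25 - 1044.75 = 7.5.

Surplus = 7.5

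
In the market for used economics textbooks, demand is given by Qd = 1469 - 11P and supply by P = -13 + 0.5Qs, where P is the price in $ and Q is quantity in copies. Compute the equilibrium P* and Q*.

In direct form, Qs = 26 + 2P.
Set Qd = Qs: 1469 - 11P = 26 + 2P, so 1443 = 13P and P* = 111.
Substitute back: Q* = 1469 - 11(111) = 248.

P* = 111, Q* = 248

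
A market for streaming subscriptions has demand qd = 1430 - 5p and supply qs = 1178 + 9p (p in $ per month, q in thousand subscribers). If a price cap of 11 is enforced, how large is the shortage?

Evaluating both curves at the ceiling price 11 gives qd = 1375, qs = 1277.
Shortage = qd - qs = 1375 - 1277 = 98.

Shortage = 98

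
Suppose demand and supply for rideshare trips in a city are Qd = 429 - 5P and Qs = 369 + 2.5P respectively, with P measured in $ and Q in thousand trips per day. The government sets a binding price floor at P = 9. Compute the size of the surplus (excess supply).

Surplus = 7.5

At P = 9: Qd = 384 and Qs = 391.5.
Surplus = Qs - Qd = 391.5 - 384 = 7.5.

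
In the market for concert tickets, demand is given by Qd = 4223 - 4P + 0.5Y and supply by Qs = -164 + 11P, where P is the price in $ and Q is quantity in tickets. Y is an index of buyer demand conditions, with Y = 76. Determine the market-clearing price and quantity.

With Y = 76, demand is Qd = 4261 - 4P.
The market clears where 4261 - 4P = -164 + 11P. Rearranging, 15P = 4425, hence P* = 295.
Plugging P* into demand: Q* = 4261 - 4(295) = 3081.

P* = 295, Q* = 3081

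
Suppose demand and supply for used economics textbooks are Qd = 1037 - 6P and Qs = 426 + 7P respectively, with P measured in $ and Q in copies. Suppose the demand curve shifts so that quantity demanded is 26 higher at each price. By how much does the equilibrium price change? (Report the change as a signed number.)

ΔP = 2

Set Qd = Qs: 1037 - 6P = 426 + 7P, so 611 = 13P and P* = 47.
Plugging P* into demand: Q* = 1037 - 6(47) = 755.
After the shift, demand is Qd = 1063 - 6P.
New equilibrium: 637 = 13P, so P = 49 and Q = 769.
ΔP = 49 - 47 = 2.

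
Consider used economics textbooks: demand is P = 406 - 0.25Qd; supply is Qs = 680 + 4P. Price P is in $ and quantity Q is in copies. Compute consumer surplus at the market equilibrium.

Consumer surplus = 165888

Inverting to quantity form: Qd = 1624 - 4P.
Equating demand and supply, 1624 - 4P = 680 + 4P gives 8P = 944, so P* = 118.
From the demand curve, Q* = 1624 - 4(118) = 1152.
Demand choke price (Qd = 0): P = 1624/4 = 406. Consumer surplus = ½ × (406 - 118) × 1152 = 165888.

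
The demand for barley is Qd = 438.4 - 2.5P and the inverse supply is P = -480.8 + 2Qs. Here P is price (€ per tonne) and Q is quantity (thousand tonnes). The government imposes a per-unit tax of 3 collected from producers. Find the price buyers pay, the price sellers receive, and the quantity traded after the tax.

Inverting to quantity form: Qs = 240.4 + 0.5P.
Producers keep P_s = P_b - 3 per unit, so supply in terms of the buyer price is Qs = 238.9 + 0.5P_b.
Set Qd = Qs: 438.4 - 2.5P_b = 238.9 + 0.5P_b, so 199.5 = 3P_b and P_b = 66.5.
Then P_s = 66.5 - 3 = 63.5 and Q = 438.4 - 2.5(66.5) = 272.15.

P_b = 66.5, P_s = 63.5, Q = 272.15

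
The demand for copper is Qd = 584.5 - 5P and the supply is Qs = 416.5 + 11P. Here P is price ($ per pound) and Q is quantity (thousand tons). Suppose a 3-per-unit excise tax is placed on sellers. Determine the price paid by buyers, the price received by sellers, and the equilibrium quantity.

P_b = 12.5625, P_s = 9.5625, Q = 521.6875

Sellers keep P_s = P_b - 3 per unit, so supply in terms of the buyer price is Qs = 383.5 + 11P_b.
Equate demand and the shifted supply: 584.5 - 5P_b = 383.5 + 11P_b, giving 16P_b = 201, so P_b = 12.5625.
Then P_s = 12.5625 - 3 = 9.5625 and Q = 584.5 - 5(12.5625) = 521.6875.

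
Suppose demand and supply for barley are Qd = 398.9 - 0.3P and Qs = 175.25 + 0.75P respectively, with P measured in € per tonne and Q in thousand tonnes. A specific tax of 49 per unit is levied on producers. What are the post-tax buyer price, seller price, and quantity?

P_b = 248, P_s = 199, Q = 324.5

The tax drives a wedge P_b - P_s = 49. Substituting P_s = P_b - 49 into supply: Qs = 138.5 + 0.75P_b.
Market clearing requires 398.9 - 0.3P_b = 138.5 + 0.75P_b; hence 260.4 = 1.05P_b and P_b = 248.
So P_s = 199 and the quantity traded is Q = 398.9 - 0.3(248) = 324.5.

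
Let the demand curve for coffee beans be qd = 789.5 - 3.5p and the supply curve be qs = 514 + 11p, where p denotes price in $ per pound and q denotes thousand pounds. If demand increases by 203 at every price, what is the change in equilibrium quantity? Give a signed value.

At equilibrium qd = qs, so 789.5 - 3.5p = 514 + 11p; collecting terms, 275.5 = 14.5p and p* = 19.
From the demand curve, q* = 789.5 - 3.5(19) = 723.
After the shift, demand is qd = 992.5 - 3.5p.
The new intersection has 478.5 = 14.5p, i.e. p = 33, q = 877.
Δq = 877 - 723 = 154.

Δq = 154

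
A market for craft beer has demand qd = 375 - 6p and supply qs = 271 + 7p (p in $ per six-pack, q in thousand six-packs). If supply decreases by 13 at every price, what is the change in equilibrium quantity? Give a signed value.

Equating demand and supply, 375 - 6p = 271 + 7p gives 13p = 104, so p* = 8.
From the demand curve, q* = 375 - 6(8) = 327.
After the shift, supply is qs = 258 + 7p.
New equilibrium: 117 = 13p, so p = 9 and q = 321.
Δq = 321 - 327 = -6.

Δq = -6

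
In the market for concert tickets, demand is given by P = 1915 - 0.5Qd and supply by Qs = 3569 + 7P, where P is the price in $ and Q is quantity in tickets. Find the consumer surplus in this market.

Inverting to quantity form: Qd = 3830 - 2P.
The market clears where 3830 - 2P = 3569 + 7P. Rearranging, 9P = 261, hence P* = 29.
Then Q* = 3830 - 2(29) = 3772.
Demand choke price (Qd = 0): P = 3830/2 = 1915. Consumer surplus = ½ × (1915 - 29) × 3772 = 3556996.

Consumer surplus = 3556996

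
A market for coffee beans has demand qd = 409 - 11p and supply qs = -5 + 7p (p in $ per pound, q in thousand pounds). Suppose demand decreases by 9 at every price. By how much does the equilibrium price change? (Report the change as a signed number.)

Δp = -0.5

At equilibrium qd = qs, so 409 - 11p = -5 + 7p; collecting terms, 414 = 18p and p* = 23.
Substitute back: q* = 409 - 11(23) = 156.
After the shift, demand is qd = 400 - 11p.
New equilibrium: 405 = 18p, so p = 22.5 and q = 152.5.
Δp = 22.5 - 23 = -0.5.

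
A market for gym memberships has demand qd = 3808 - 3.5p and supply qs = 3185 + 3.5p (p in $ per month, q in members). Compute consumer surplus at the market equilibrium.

The market clears where 3808 - 3.5p = 3185 + 3.5p. Rearranging, 7p = 623, hence p* = 89.
Plugging p* into demand: q* = 3808 - 3.5(89) = 3496.5.
Demand choke price (qd = 0): p = 3808/3.5 = 1088. Consumer surplus = ½ × (1088 - 89) × 3496.5 = 1746501.75.

Consumer surplus = 1746501.75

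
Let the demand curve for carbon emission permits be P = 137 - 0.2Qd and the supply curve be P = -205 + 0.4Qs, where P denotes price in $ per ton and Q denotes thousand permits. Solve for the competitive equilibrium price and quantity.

Inverting to quantity form: Qd = 685 - 5P and Qs = 512.5 + 2.5P.
At equilibrium Qd = Qs, so 685 - 5P = 512.5 + 2.5P; collecting terms, 172.5 = 7.5P and P* = 23.
From the demand curve, Q* = 685 - 5(23) = 570.

P* = 23, Q* = 570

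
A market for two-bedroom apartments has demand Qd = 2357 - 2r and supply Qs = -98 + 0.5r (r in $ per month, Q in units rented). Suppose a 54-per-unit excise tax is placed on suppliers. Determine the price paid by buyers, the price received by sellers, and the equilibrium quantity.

The tax drives a wedge r_b - r_s = 54. Substituting r_s = r_b - 54 into supply: Qs = -125 + 0.5r_b.
Set Qd = Qs: 2357 - 2r_b = -125 + 0.5r_b, so 2482 = 2.5r_b and r_b = 992.8.
So r_s = 938.8 and the quantity traded is Q = 2357 - 2(992.8) = 371.4.

r_b = 992.8, r_s = 938.8, Q = 371.4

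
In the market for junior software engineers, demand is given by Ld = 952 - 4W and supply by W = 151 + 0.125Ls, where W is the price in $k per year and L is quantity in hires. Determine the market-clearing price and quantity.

W* = 180, L* = 232

In direct form, Ls = -1208 + 8W.
Set Ld = Ls: 952 - 4W = -1208 + 8W, so 2160 = 12W and W* = 180.
From the demand curve, L* = 952 - 4(180) = 232.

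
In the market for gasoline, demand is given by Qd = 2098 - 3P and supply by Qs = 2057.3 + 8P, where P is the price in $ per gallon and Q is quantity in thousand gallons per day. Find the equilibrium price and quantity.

P* = 3.7, Q* = 2086.9

At equilibrium Qd = Qs, so 2098 - 3P = 2057.3 + 8P; collecting terms, 40.7 = 11P and P* = 3.7.
From the demand curve, Q* = 2098 - 3(3.7) = 2086.9.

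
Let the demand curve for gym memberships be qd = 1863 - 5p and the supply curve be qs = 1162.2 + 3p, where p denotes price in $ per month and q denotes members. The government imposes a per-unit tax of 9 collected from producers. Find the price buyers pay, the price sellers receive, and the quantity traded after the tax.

p_b = 90.975, p_s = 81.975, q = 1408.125

With a tax of 9 on producers, they supply based on the net price p_s = p_b - 9, so qs = 1135.2 + 3p_b.
Set qd = qs: 1863 - 5p_b = 1135.2 + 3p_b, so 727.8 = 8p_b and p_b = 90.975.
So p_s = 81.975 and the quantity traded is q = 1863 - 5(90.975) = 1408.125.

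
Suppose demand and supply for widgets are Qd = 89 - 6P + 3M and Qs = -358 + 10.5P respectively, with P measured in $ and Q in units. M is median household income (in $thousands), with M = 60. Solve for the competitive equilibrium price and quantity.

P* = 38, Q* = 41

With M = 60, demand is Qd = 269 - 6P.
At equilibrium Qd = Qs, so 269 - 6P = -358 + 10.5P; collecting terms, 627 = 16.5P and P* = 38.
Substitute back: Q* = 269 - 6(38) = 41.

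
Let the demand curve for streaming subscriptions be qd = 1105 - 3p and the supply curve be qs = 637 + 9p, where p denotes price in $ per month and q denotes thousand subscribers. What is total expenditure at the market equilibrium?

Total expenditure = 38532

At equilibrium qd = qs, so 1105 - 3p = 637 + 9p; collecting terms, 468 = 12p and p* = 39.
Plugging p* into demand: q* = 1105 - 3(39) = 988.
Total expenditure = p* × q* = 39 × 988 = 38532.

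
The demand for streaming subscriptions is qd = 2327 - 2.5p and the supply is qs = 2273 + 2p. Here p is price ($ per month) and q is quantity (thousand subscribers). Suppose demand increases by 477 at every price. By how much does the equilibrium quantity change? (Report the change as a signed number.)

Δq = 212

The market clears where 2327 - 2.5p = 2273 + 2p. Rearranging, 4.5p = 54, hence p* = 12.
Plugging p* into demand: q* = 2327 - 2.5(12) = 2297.
After the shift, demand is qd = 2804 - 2.5p.
New equilibrium: 531 = 4.5p, so p = 118 and q = 2509.
Δq = 2509 - 2297 = 212.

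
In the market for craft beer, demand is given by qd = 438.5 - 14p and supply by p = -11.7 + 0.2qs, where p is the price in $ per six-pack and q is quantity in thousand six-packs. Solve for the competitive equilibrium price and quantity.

p* = 20, q* = 158.5

In direct form, qs = 58.5 + 5p.
Set qd = qs: 438.5 - 14p = 58.5 + 5p, so 380 = 19p and p* = 20.
Substitute back: q* = 438.5 - 14(20) = 158.5.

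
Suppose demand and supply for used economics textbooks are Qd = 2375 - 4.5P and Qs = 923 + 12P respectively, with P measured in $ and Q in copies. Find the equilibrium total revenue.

Total revenue = 174152

Equating demand and supply, 2375 - 4.5P = 923 + 12P gives 16.5P = 1452, so P* = 88.
Substitute back: Q* = 2375 - 4.5(88) = 1979.
Total revenue = P* × Q* = 88 × 1979 = 174152.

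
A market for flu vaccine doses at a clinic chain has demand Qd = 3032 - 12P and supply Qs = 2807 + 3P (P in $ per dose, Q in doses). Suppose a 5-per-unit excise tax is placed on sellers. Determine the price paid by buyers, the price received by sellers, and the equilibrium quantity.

With a tax of 5 on sellers, they supply based on the net price P_s = P_b - 5, so Qs = 2792 + 3P_b.
Equate demand and the shifted supply: 3032 - 12P_b = 2792 + 3P_b, giving 15P_b = 240, so P_b = 16.
Then P_s = 16 - 5 = 11 and Q = 3032 - 12(16) = 2840.

P_b = 16, P_s = 11, Q = 2840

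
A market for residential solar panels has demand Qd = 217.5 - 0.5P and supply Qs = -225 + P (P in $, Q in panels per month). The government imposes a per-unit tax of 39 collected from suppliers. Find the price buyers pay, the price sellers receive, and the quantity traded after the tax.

With a tax of 39 on suppliers, they supply based on the net price P_s = P_b - 39, so Qs = -264 + P_b.
Set Qd = Qs: 217.5 - 0.5P_b = -264 + P_b, so 481.5 = 1.5P_b and P_b = 321.
Then P_s = 321 - 39 = 282 and Q = 217.5 - 0.5(321) = 57.

P_b = 321, P_s = 282, Q = 57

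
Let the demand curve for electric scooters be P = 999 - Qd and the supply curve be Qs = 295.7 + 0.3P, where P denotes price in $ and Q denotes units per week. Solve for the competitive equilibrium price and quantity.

In direct form, Qd = 999 - P.
At equilibrium Qd = Qs, so 999 - P = 295.7 + 0.3P; collecting terms, 703.3 = 1.3P and P* = 541.
From the demand curve, Q* = 999 - 541 = 458.

P* = 541, Q* = 458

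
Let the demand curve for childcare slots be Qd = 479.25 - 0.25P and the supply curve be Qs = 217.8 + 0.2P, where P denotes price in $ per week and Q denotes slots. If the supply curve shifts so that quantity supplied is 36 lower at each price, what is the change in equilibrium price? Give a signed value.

At equilibrium Qd = Qs, so 479.25 - 0.25P = 217.8 + 0.2P; collecting terms, 261.45 = 0.45P and P* = 581.
Substitute back: Q* = 479.25 - 0.25(581) = 334.
After the shift, supply is Qs = 181.8 + 0.2P.
New equilibrium: 297.45 = 0.45P, so P = 661 and Q = 314.
ΔP = 661 - 581 = 80.

ΔP = 80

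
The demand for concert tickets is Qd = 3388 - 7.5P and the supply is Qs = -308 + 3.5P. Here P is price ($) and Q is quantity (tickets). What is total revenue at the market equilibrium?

Set Qd = Qs: 3388 - 7.5P = -308 + 3.5P, so 3696 = 11P and P* = 336.
From the demand curve, Q* = 3388 - 7.5(336) = 868.
Total revenue = P* × Q* = 336 × 868 = 291648.

Total revenue = 291648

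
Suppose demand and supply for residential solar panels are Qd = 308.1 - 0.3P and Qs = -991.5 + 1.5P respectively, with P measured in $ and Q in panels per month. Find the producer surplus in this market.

Producer surplus = 2790.75

Set Qd = Qs: 308.1 - 0.3P = -991.5 + 1.5P, so 1299.6 = 1.8P and P* = 722.
From the demand curve, Q* = 308.1 - 0.3(722) = 91.5.
Supply choke price (Qs = 0): P = 661. Producer surplus = ½ × (722 - 661) × 91.5 = 2790.75.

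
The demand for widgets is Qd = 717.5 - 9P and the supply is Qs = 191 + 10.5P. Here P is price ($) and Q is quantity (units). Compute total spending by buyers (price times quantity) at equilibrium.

Total spending by buyers = 12811.5

Set Qd = Qs: 717.5 - 9P = 191 + 10.5P, so 526.5 = 19.5P and P* = 27.
From the demand curve, Q* = 717.5 - 9(27) = 474.5.
Total spending by buyers = P* × Q* = 27 × 474.5 = 12811.5.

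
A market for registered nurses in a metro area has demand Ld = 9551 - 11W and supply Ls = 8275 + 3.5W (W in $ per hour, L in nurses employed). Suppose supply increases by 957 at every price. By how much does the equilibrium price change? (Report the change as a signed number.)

Set Ld = Ls: 9551 - 11W = 8275 + 3.5W, so 1276 = 14.5W and W* = 88.
Then L* = 9551 - 11(88) = 8583.
After the shift, supply is Ls = 9232 + 3.5W.
Re-solving, 14.5W = 319 gives W = 22 and L = 9309.
ΔW = 22 - 88 = -66.

ΔW = -66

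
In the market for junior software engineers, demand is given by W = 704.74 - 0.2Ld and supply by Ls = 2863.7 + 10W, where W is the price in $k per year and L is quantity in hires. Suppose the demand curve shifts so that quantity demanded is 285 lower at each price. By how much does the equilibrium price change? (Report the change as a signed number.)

In direct form, Ld = 3523.7 - 5W.
Equating demand and supply, 3523.7 - 5W = 2863.7 + 10W gives 15W = 660, so W* = 44.
Plugging W* into demand: L* = 3523.7 - 5(44) = 3303.7.
After the shift, demand is Ld = 3238.7 - 5W.
The new intersection has 375 = 15W, i.e. W = 25, L = 3113.7.
ΔW = 25 - 44 = -19.

ΔW = -19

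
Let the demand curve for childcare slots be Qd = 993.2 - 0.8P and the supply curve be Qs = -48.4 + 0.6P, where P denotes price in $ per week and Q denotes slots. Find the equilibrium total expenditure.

Total expenditure = 296112

Equating demand and supply, 993.2 - 0.8P = -48.4 + 0.6P gives 1.4P = 1041.6, so P* = 744.
Then Q* = 993.2 - 0.8(744) = 398.
Total expenditure = P* × Q* = 744 × 398 = 296112.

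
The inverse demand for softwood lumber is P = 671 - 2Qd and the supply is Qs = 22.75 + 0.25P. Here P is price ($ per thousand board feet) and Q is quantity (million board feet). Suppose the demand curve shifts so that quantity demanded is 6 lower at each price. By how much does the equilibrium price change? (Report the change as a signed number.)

ΔP = -8

Inverting to quantity form: Qd = 335.5 - 0.5P.
The market clears where 335.5 - 0.5P = 22.75 + 0.25P. Rearranging, 0.75P = 312.75, hence P* = 417.
From the demand curve, Q* = 335.5 - 0.5(417) = 127.
After the shift, demand is Qd = 329.5 - 0.5P.
New equilibrium: 306.75 = 0.75P, so P = 409 and Q = 125.
ΔP = 409 - 417 = -8.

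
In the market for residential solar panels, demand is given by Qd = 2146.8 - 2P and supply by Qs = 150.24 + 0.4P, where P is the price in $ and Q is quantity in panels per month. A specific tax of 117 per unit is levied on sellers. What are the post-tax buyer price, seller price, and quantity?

P_b = 851.4, P_s = 734.4, Q = 444

With a tax of 117 on sellers, they supply based on the net price P_s = P_b - 117, so Qs = 103.44 + 0.4P_b.
Set Qd = Qs: 2146.8 - 2P_b = 103.44 + 0.4P_b, so 2043.36 = 2.4P_b and P_b = 851.4.
Then P_s = 851.4 - 117 = 734.4 and Q = 2146.8 - 2(851.4) = 444.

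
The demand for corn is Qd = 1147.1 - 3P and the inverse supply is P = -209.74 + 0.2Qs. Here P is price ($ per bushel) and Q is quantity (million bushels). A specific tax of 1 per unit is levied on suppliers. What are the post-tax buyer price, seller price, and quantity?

Solving each curve for Q: Qs = 1048.7 + 5P.
With a tax of 1 on suppliers, they supply based on the net price P_s = P_b - 1, so Qs = 1043.7 + 5P_b.
Set Qd = Qs: 1147.1 - 3P_b = 1043.7 + 5P_b, so 103.4 = 8P_b and P_b = 12.925.
Then P_s = 12.925 - 1 = 11.925 and Q = 1147.1 - 3(12.925) = 1108.325.

P_b = 12.925, P_s = 11.925, Q = 1108.325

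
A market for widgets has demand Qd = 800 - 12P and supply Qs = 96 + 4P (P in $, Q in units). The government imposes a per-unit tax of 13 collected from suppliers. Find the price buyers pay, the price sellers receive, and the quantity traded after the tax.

Suppliers keep P_s = P_b - 13 per unit, so supply in terms of the buyer price is Qs = 44 + 4P_b.
Set Qd = Qs: 800 - 12P_b = 44 + 4P_b, so 756 = 16P_b and P_b = 47.25.
Then P_s = 47.25 - 13 = 34.25 and Q = 800 - 12(47.25) = 233.

P_b = 47.25, P_s = 34.25, Q = 233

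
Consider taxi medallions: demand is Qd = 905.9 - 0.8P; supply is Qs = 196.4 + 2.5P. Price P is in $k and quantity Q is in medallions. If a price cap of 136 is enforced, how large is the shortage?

Shortage = 260.7

With P fixed at 136, quantity demanded is 797.1 and quantity supplied is 536.4.
Shortage = Qd - Qs = 797.1 - 536.4 = 260.7.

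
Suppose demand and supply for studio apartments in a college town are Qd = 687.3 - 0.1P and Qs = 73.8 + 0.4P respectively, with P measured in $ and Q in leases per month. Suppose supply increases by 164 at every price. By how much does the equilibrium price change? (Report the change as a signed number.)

ΔP = -328

The market clears where 687.3 - 0.1P = 73.8 + 0.4P. Rearranging, 0.5P = 613.5, hence P* = 1227.
Plugging P* into demand: Q* = 687.3 - 0.1(1227) = 564.6.
After the shift, supply is Qs = 237.8 + 0.4P.
Re-solving, 0.5P = 449.5 gives P = 899 and Q = 597.4.
ΔP = 899 - 1227 = -328.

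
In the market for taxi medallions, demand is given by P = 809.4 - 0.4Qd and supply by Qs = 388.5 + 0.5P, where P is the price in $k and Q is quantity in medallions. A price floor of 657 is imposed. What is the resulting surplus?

Inverting to quantity form: Qd = 2023.5 - 2.5P.
Evaluating both curves at the floor price 657 gives Qd = 381, Qs = 717.
Surplus = Qs - Qd = 717 - 381 = 336.

Surplus = 336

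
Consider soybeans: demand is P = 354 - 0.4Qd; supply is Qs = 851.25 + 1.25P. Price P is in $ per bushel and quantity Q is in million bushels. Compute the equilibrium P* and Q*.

P* = 9, Q* = 862.5

In direct form, Qd = 885 - 2.5P.
Set Qd = Qs: 885 - 2.5P = 851.25 + 1.25P, so 33.75 = 3.75P and P* = 9.
From the demand curve, Q* = 885 - 2.5(9) = 862.5.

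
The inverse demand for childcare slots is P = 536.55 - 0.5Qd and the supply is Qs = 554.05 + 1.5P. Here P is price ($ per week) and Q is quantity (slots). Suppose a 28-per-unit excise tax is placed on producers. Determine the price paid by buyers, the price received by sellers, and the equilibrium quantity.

Inverting to quantity form: Qd = 1073.1 - 2P.
With a tax of 28 on producers, they supply based on the net price P_s = P_b - 28, so Qs = 512.05 + 1.5P_b.
Set Qd = Qs: 1073.1 - 2P_b = 512.05 + 1.5P_b, so 561.05 = 3.5P_b and P_b = 160.3.
Then P_s = 160.3 - 28 = 132.3 and Q = 1073.1 - 2(160.3) = 752.5.

P_b = 160.3, P_s = 132.3, Q = 752.5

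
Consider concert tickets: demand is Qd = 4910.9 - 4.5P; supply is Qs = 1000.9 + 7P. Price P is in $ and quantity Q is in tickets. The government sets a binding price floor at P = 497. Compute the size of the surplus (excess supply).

Evaluating both curves at the floor price 497 gives Qd = 2674.4, Qs = 4479.9.
Surplus = Qs - Qd = 4479.9 - 2674.4 = 1805.5.

Surplus = 1805.5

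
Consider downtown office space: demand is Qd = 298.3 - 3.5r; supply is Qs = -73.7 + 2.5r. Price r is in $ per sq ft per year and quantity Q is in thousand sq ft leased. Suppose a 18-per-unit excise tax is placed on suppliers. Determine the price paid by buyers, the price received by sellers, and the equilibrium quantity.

r_b = 69.5, r_s = 51.5, Q = 55.05

With a tax of 18 on suppliers, they supply based on the net price r_s = r_b - 18, so Qs = -118.7 + 2.5r_b.
Market clearing requires 298.3 - 3.5r_b = -118.7 + 2.5r_b; hence 417 = 6r_b and r_b = 69.5.
So r_s = 51.5 and the quantity traded is Q = 298.3 - 3.5(69.5) = 55.05.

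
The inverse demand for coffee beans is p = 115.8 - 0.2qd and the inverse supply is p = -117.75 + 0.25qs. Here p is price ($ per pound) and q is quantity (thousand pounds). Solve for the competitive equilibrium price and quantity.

p* = 12, q* = 519

In direct form, qd = 579 - 5p and qs = 471 + 4p.
The market clears where 579 - 5p = 471 + 4p. Rearranging, 9p = 108, hence p* = 12.
From the demand curve, q* = 579 - 5(12) = 519.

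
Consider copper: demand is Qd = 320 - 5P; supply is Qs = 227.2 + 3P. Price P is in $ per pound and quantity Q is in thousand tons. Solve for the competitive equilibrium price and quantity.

Set Qd = Qs: 320 - 5P = 227.2 + 3P, so 92.8 = 8P and P* = 11.6.
From the demand curve, Q* = 320 - 5(11.6) = 262.

P* = 11.6, Q* = 262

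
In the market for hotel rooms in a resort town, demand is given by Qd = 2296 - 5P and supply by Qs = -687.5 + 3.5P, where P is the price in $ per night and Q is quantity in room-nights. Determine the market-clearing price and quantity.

P* = 351, Q* = 541

Equating demand and supply, 2296 - 5P = -687.5 + 3.5P gives 8.5P = 2983.5, so P* = 351.
Then Q* = 2296 - 5(351) = 541.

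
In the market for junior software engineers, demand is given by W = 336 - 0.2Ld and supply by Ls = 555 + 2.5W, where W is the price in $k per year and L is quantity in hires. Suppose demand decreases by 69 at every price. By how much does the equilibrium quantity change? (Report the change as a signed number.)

ΔL = -23

In direct form, Ld = 1680 - 5W.
Equating demand and supply, 1680 - 5W = 555 + 2.5W gives 7.5W = 1125, so W* = 150.
Substitute back: L* = 1680 - 5(150) = 930.
After the shift, demand is Ld = 1611 - 5W.
New equilibrium: 1056 = 7.5W, so W = 140.8 and L = 907.
ΔL = 907 - 930 = -23.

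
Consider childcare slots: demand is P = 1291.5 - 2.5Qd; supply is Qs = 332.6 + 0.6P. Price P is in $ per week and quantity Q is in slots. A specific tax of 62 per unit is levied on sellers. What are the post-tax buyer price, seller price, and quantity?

P_b = 221.2, P_s = 159.2, Q = 428.12

Rewriting in direct form: Qd = 516.6 - 0.4P.
Sellers keep P_s = P_b - 62 per unit, so supply in terms of the buyer price is Qs = 295.4 + 0.6P_b.
Set Qd = Qs: 516.6 - 0.4P_b = 295.4 + 0.6P_b, so 221.2 = P_b and P_b = 221.2.
Then P_s = 221.2 - 62 = 159.2 and Q = 516.6 - 0.4(221.2) = 428.12.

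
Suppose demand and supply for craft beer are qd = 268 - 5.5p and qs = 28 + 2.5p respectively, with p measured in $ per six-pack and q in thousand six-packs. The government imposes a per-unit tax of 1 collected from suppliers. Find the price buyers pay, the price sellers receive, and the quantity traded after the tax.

With a tax of 1 on suppliers, they supply based on the net price p_s = p_b - 1, so qs = 25.5 + 2.5p_b.
Set qd = qs: 268 - 5.5p_b = 25.5 + 2.5p_b, so 242.5 = 8p_b and p_b = 30.3125.
So p_s = 29.3125 and the quantity traded is q = 268 - 5.5(30.3125) = 101.28125.

p_b = 30.3125, p_s = 29.3125, q = 101.28125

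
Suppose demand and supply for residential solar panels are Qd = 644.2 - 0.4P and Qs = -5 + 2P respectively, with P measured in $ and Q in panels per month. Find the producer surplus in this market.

Set Qd = Qs: 644.2 - 0.4P = -5 + 2P, so 649.2 = 2.4P and P* = 270.5.
Plugging P* into demand: Q* = 644.2 - 0.4(270.5) = 536.
Supply choke price (Qs = 0): P = 2.5. Producer surplus = ½ × (270.5 - 2.5) × 536 = 71824.

Producer surplus = 71824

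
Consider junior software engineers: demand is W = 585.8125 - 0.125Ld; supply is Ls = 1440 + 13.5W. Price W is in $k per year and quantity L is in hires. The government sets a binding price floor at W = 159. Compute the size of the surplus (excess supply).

Surplus = 172

Inverting to quantity form: Ld = 4686.5 - 8W.
With W fixed at 159, quantity demanded is 3414.5 and quantity supplied is 3586.5.
Surplus = Ls - Ld = 3586.5 - 3414.5 = 172.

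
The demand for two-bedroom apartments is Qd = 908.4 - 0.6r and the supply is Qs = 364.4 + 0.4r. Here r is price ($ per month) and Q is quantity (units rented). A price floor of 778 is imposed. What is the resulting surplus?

At r = 778: Qd = 441.6 and Qs = 675.6.
Surplus = Qs - Qd = 675.6 - 441.6 = 234.

Surplus = 234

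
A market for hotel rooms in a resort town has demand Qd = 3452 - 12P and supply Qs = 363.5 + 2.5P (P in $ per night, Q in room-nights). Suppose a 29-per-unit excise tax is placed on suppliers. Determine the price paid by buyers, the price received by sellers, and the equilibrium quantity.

P_b = 218, P_s = 189, Q = 836

The tax drives a wedge P_b - P_s = 29. Substituting P_s = P_b - 29 into supply: Qs = 291 + 2.5P_b.
Equate demand and the shifted supply: 3452 - 12P_b = 291 + 2.5P_b, giving 14.5P_b = 3161, so P_b = 218.
Then P_s = 218 - 29 = 189 and Q = 3452 - 12(218) = 836.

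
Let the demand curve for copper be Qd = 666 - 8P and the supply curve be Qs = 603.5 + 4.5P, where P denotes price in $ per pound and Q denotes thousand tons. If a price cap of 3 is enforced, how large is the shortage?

Shortage = 25

With P fixed at 3, quantity demanded is 642 and quantity supplied is 617.
Shortage = Qd - Qs = 642 - 617 = 25.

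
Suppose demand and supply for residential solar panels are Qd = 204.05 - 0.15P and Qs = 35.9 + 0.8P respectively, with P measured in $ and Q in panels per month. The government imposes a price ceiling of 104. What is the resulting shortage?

Shortage = 69.35

Evaluating both curves at the ceiling price 104 gives Qd = 188.45, Qs = 119.1.
Shortage = Qd - Qs = 188.45 - 119.1 = 69.35.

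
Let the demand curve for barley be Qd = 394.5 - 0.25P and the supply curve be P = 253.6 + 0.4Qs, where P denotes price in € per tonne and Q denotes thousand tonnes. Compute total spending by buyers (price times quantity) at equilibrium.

Solving each curve for Q: Qs = -634 + 2.5P.
The market clears where 394.5 - 0.25P = -634 + 2.5P. Rearranging, 2.75P = 1028.5, hence P* = 374.
Then Q* = 394.5 - 0.25(374) = 301.
Total spending by buyers = P* × Q* = 374 × 301 = 112574.

Total spending by buyers = 112574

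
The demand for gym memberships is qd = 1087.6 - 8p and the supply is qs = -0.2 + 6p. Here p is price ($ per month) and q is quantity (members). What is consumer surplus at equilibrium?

Equating demand and supply, 1087.6 - 8p = -0.2 + 6p gives 14p = 1087.8, so p* = 77.7.
From the demand curve, q* = 1087.6 - 8(77.7) = 466.
Demand choke price (qd = 0): p = 1087.6/8 = 135.95. Consumer surplus = ½ × (135.95 - 77.7) × 466 = 13572.25.

Consumer surplus = 13572.25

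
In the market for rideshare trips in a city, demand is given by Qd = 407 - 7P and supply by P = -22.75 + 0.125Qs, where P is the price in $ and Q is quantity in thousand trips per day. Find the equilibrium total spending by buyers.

Total spending by buyers = 4530

Solving each curve for Q: Qs = 182 + 8P.
The market clears where 407 - 7P = 182 + 8P. Rearranging, 15P = 225, hence P* = 15.
Substitute back: Q* = 407 - 7(15) = 302.
Total spending by buyers = P* × Q* = 15 × 302 = 4530.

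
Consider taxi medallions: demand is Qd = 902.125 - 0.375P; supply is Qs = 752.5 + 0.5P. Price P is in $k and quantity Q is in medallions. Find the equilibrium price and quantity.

P* = 171, Q* = 838

Set Qd = Qs: 902.125 - 0.375P = 752.5 + 0.5P, so 149.625 = 0.875P and P* = 171.
Then Q* = 902.125 - 0.375(171) = 838.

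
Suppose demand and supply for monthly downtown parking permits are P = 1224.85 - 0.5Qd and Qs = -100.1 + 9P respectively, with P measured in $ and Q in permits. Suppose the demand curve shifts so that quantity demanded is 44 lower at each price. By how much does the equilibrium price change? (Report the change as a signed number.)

ΔP = -4

Inverting to quantity form: Qd = 2449.7 - 2P.
Set Qd = Qs: 2449.7 - 2P = -100.1 + 9P, so 2549.8 = 11P and P* = 231.8.
Plugging P* into demand: Q* = 2449.7 - 2(231.8) = 1986.1.
After the shift, demand is Qd = 2405.7 - 2P.
New equilibrium: 2505.8 = 11P, so P = 227.8 and Q = 1950.1.
ΔP = 227.8 - 231.8 = -4.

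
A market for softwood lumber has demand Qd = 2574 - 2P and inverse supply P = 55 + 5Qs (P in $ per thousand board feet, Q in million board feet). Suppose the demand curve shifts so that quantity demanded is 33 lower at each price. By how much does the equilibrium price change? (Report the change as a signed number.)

ΔP = -15

In direct form, Qs = -11 + 0.2P.
The market clears where 2574 - 2P = -11 + 0.2P. Rearranging, 2.2P = 2585, hence P* = 1175.
Substitute back: Q* = 2574 - 2(1175) = 224.
After the shift, demand is Qd = 2541 - 2P.
Re-solving, 2.2P = 2552 gives P = 1160 and Q = 221.
ΔP = 1160 - 1175 = -15.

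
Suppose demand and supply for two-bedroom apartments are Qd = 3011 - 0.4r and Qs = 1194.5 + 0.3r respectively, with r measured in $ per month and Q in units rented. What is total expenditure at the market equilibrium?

Total expenditure = 5119935

The market clears where 3011 - 0.4r = 1194.5 + 0.3r. Rearranging, 0.7r = 1816.5, hence r* = 2595.
From the demand curve, Q* = 3011 - 0.4(2595) = 1973.
Total expenditure = r* × Q* = 2595 × 1973 = 5119935.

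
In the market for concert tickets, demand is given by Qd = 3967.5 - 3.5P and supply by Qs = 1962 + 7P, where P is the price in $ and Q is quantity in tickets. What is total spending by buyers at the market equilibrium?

Total spending by buyers = 630109

The market clears where 3967.5 - 3.5P = 1962 + 7P. Rearranging, 10.5P = 2005.5, hence P* = 191.
Then Q* = 3967.5 - 3.5(191) = 3299.
Total spending by buyers = P* × Q* = 191 × 3299 = 630109.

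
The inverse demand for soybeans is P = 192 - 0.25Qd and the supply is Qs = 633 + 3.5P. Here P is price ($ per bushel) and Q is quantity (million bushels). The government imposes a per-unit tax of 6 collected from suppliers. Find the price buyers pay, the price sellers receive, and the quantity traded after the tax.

P_b = 20.8, P_s = 14.8, Q = 684.8

Solving each curve for Q: Qd = 768 - 4P.
Suppliers keep P_s = P_b - 6 per unit, so supply in terms of the buyer price is Qs = 612 + 3.5P_b.
Equate demand and the shifted supply: 768 - 4P_b = 612 + 3.5P_b, giving 7.5P_b = 156, so P_b = 20.8.
So P_s = 14.8 and the quantity traded is Q = 768 - 4(20.8) = 684.8.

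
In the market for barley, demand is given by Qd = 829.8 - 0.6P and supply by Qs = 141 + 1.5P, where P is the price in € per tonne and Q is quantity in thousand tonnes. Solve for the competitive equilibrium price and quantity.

Set Qd = Qs: 829.8 - 0.6P = 141 + 1.5P, so 688.8 = 2.1P and P* = 328.
Then Q* = 829.8 - 0.6(328) = 633.

P* = 328, Q* = 633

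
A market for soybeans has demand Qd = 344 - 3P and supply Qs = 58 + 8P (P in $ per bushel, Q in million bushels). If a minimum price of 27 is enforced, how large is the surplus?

Surplus = 11

Evaluating both curves at the floor price 27 gives Qd = 263, Qs = 274.
Surplus = Qs - Qd = 274 - 263 = 11.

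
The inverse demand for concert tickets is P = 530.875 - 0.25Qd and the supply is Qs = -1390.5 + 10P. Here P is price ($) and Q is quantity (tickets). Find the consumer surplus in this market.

Rewriting in direct form: Qd = 2123.5 - 4P.
Set Qd = Qs: 2123.5 - 4P = -1390.5 + 10P, so 3514 = 14P and P* = 251.
Plugging P* into demand: Q* = 2123.5 - 4(251) = 1119.5.
Demand choke price (Qd = 0): P = 2123.5/4 = 530.875. Consumer surplus = ½ × (530.875 - 251) × 1119.5 = 156660.03125.

Consumer surplus = 156660.03125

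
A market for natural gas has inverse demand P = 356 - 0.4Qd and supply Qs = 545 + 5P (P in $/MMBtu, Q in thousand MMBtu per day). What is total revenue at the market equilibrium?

Total revenue = 35650

Inverting to quantity form: Qd = 890 - 2.5P.
At equilibrium Qd = Qs, so 890 - 2.5P = 545 + 5P; collecting terms, 345 = 7.5P and P* = 46.
Substitute back: Q* = 890 - 2.5(46) = 775.
Total revenue = P* × Q* = 46 × 775 = 35650.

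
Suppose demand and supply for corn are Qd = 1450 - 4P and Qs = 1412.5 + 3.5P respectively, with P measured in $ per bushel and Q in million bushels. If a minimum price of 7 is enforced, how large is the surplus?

Surplus = 15

Evaluating both curves at the floor price 7 gives Qd = 1422, Qs = 1437.
Surplus = Qs - Qd = 1437 - 1422 = 15.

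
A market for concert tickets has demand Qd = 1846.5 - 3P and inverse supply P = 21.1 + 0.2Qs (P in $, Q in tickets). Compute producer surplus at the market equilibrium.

Producer surplus = 124211.025

Inverting to quantity form: Qs = -105.5 + 5P.
Equating demand and supply, 1846.5 - 3P = -105.5 + 5P gives 8P = 1952, so P* = 244.
Then Q* = 1846.5 - 3(244) = 1114.5.
Supply choke price (Qs = 0): P = 21.1. Producer surplus = ½ × (244 - 21.1) × 1114.5 = 124211.025.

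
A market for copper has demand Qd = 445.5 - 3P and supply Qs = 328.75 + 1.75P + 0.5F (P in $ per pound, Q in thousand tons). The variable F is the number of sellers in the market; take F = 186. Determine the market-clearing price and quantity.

P* = 5, Q* = 430.5

With F = 186, supply is Qs = 421.75 + 1.75P.
At equilibrium Qd = Qs, so 445.5 - 3P = 421.75 + 1.75P; collecting terms, 23.75 = 4.75P and P* = 5.
From the demand curve, Q* = 445.5 - 3(5) = 430.5.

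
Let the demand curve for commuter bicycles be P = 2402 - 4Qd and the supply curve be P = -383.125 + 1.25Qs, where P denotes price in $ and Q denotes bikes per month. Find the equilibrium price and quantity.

P* = 280, Q* = 530.5

Rewriting in direct form: Qd = 600.5 - 0.25P and Qs = 306.5 + 0.8P.
Set Qd = Qs: 600.5 - 0.25P = 306.5 + 0.8P, so 294 = 1.05P and P* = 280.
From the demand curve, Q* = 600.5 - 0.25(280) = 530.5.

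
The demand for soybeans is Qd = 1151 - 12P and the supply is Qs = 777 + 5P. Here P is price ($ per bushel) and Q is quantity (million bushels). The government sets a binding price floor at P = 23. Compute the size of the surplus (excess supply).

With P fixed at 23, quantity demanded is 875 and quantity supplied is 892.
Surplus = Qs - Qd = 892 - 875 = 17.

Surplus = 17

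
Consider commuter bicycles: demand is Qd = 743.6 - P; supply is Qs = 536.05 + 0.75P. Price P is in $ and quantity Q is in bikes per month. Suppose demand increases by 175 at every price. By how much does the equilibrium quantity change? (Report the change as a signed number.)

At equilibrium Qd = Qs, so 743.6 - P = 536.05 + 0.75P; collecting terms, 207.55 = 1.75P and P* = 118.6.
Substitute back: Q* = 743.6 - 118.6 = 625.
After the shift, demand is Qd = 918.6 - P.
Re-solving, 1.75P = 382.55 gives P = 218.6 and Q = 700.
ΔQ = 700 - 625 = 75.

ΔQ = 75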